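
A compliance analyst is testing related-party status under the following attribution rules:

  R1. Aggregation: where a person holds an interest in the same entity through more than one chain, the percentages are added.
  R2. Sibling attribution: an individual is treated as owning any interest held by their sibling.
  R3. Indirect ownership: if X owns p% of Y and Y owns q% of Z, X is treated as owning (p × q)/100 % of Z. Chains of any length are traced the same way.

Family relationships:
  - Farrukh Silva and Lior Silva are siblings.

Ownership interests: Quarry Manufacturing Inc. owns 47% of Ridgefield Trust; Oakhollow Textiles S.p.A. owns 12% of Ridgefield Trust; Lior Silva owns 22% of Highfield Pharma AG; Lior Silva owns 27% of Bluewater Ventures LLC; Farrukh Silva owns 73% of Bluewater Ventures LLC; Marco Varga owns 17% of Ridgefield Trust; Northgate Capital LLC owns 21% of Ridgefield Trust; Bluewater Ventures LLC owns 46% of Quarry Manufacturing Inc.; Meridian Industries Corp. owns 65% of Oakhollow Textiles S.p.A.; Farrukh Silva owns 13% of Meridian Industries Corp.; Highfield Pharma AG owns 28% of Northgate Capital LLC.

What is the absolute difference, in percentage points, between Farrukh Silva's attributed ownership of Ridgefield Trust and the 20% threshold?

3.9276

By sibling attribution (R2), Farrukh Silva is treated as also owning Lior Silva's interest in Bluewater Ventures LLC, giving 73% + 27% = 100%.
By sibling attribution (R2), Farrukh Silva is treated as owning Lior Silva's 22% interest in Highfield Pharma AG.
Chain via Bluewater Ventures LLC → Quarry Manufacturing Inc. (R3): 100% × 46% × 47% = 21.62% of Ridgefield Trust.
Chain via Meridian Industries Corp. → Oakhollow Textiles S.p.A. (R3): 13% × 65% × 12% = 1.014% of Ridgefield Trust.
Chain via Highfield Pharma AG → Northgate Capital LLC (R3): 22% × 28% × 21% = 1.2936% of Ridgefield Trust.
Aggregating (R1): 21.62% + 1.014% + 1.2936% = 23.9276%.
23.9276% exceeds the 20% threshold by 3.9276 percentage points.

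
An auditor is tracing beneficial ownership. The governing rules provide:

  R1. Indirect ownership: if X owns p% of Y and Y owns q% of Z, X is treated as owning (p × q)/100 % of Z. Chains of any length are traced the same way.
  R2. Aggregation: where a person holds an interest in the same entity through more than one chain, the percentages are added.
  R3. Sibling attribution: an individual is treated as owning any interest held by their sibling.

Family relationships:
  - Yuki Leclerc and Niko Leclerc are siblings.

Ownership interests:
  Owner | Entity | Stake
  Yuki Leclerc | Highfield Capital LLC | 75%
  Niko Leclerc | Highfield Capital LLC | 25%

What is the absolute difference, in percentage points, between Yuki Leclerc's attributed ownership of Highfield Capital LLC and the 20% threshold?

By sibling attribution (R3), Yuki Leclerc is treated as also owning Niko Leclerc's interest in Highfield Capital LLC, giving 75% + 25% = 100%.
Direct interest in Highfield Capital LLC: 100%.
100% exceeds the 20% threshold by 80 percentage points.

80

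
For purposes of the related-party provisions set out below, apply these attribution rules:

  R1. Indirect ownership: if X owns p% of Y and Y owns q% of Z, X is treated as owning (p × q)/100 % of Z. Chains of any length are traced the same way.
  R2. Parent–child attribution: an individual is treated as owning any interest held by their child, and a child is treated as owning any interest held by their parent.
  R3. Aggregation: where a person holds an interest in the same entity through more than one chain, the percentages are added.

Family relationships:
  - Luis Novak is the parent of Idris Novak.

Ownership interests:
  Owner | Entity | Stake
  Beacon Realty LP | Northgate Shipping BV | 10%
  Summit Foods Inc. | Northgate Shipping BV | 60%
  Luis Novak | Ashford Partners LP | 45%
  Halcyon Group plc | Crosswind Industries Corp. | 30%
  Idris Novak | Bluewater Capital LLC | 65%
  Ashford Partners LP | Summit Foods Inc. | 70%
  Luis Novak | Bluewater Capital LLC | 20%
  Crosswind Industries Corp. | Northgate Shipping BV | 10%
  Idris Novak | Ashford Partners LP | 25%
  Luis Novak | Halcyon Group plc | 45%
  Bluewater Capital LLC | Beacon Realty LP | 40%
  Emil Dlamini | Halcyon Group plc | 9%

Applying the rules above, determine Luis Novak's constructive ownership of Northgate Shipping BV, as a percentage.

By parent–child attribution (R2), Luis Novak is treated as also owning Idris Novak's interest in Bluewater Capital LLC, giving 20% + 65% = 85%.
By parent–child attribution (R2), Luis Novak is treated as also owning Idris Novak's interest in Ashford Partners LP, giving 45% + 25% = 70%.
Chain via Halcyon Group plc → Crosswind Industries Corp. (R1): 45% × 30% × 10% = 1.35% of Northgate Shipping BV.
Chain via Bluewater Capital LLC → Beacon Realty LP (R1): 85% × 40% × 10% = 3.4% of Northgate Shipping BV.
Chain via Ashford Partners LP → Summit Foods Inc. (R1): 70% × 70% × 60% = 29.4% of Northgate Shipping BV.
Aggregating (R3): 1.35% + 3.4% + 29.4% = 34.15%.

34.15%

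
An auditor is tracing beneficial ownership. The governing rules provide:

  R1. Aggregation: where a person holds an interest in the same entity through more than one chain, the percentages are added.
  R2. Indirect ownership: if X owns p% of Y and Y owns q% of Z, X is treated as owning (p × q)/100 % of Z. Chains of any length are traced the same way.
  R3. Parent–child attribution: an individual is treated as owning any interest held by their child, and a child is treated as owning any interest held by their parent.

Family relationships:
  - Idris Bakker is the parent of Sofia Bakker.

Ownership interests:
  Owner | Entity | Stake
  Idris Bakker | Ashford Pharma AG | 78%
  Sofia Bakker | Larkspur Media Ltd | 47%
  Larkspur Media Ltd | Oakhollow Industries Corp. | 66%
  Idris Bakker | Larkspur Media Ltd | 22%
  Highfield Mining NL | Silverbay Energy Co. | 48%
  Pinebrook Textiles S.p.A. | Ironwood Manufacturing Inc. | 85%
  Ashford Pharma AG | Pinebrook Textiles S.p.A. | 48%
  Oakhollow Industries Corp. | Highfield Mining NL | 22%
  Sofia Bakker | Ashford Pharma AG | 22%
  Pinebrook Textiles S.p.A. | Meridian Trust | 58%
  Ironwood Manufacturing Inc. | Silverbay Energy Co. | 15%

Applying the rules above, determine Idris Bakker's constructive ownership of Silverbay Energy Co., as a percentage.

By parent–child attribution (R3), Idris Bakker is treated as also owning Sofia Bakker's interest in Ashford Pharma AG, giving 78% + 22% = 100%.
By parent–child attribution (R3), Idris Bakker is treated as also owning Sofia Bakker's interest in Larkspur Media Ltd, giving 22% + 47% = 69%.
Chain via Ashford Pharma AG → Pinebrook Textiles S.p.A. → Ironwood Manufacturing Inc. (R2): 100% × 48% × 85% × 15% = 6.12% of Silverbay Energy Co.
Chain via Larkspur Media Ltd → Oakhollow Industries Corp. → Highfield Mining NL (R2): 69% × 66% × 22% × 48% = 4.809024% of Silverbay Energy Co.
Aggregating (R1): 6.12% + 4.809024% = 10.929024%.

10.929024%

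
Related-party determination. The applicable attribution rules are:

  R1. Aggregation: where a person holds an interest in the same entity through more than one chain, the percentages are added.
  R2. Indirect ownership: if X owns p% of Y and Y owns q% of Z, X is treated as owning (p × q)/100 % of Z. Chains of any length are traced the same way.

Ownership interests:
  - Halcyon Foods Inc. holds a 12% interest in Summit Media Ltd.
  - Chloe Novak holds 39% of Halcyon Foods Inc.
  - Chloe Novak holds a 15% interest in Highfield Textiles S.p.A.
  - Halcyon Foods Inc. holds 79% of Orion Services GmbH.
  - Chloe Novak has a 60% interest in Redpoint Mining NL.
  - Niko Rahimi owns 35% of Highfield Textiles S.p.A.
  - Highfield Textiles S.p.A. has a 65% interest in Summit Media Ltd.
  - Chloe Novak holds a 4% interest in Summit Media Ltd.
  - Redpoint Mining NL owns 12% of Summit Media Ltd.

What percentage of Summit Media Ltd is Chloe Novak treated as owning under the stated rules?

Chain via Redpoint Mining NL (R2): 60% × 12% = 7.2% of Summit Media Ltd.
Chain via Highfield Textiles S.p.A. (R2): 15% × 65% = 9.75% of Summit Media Ltd.
Chain via Halcyon Foods Inc. (R2): 39% × 12% = 4.68% of Summit Media Ltd.
Direct interest in Summit Media Ltd: 4%.
Aggregating (R1): 7.2% + 9.75% + 4.68% + 4% = 25.63%.

25.63%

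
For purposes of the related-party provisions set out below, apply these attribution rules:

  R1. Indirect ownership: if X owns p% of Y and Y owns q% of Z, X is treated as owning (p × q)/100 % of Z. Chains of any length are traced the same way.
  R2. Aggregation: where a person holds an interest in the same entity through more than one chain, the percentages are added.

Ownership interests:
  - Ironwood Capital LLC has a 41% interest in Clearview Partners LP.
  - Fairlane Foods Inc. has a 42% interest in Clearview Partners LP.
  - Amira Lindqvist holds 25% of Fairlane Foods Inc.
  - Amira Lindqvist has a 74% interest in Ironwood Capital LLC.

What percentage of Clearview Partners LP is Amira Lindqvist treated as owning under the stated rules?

40.84%

Chain via Fairlane Foods Inc. (R1): 25% × 42% = 10.5% of Clearview Partners LP.
Chain via Ironwood Capital LLC (R1): 74% × 41% = 30.34% of Clearview Partners LP.
Aggregating (R2): 10.5% + 30.34% = 40.84%.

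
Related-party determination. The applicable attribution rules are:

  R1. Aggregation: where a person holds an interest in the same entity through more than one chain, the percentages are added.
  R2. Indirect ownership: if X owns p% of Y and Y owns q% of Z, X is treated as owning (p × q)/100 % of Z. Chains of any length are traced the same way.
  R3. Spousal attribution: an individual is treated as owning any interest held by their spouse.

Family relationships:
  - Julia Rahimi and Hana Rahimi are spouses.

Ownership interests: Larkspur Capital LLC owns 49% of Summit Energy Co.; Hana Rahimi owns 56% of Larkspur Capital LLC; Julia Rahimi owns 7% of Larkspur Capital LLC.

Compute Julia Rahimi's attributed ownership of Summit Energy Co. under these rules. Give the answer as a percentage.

30.87%

By spousal attribution (R3), Julia Rahimi is treated as also owning Hana Rahimi's interest in Larkspur Capital LLC, giving 7% + 56% = 63%.
Chain via Larkspur Capital LLC (R2): 63% × 49% = 30.87% of Summit Energy Co.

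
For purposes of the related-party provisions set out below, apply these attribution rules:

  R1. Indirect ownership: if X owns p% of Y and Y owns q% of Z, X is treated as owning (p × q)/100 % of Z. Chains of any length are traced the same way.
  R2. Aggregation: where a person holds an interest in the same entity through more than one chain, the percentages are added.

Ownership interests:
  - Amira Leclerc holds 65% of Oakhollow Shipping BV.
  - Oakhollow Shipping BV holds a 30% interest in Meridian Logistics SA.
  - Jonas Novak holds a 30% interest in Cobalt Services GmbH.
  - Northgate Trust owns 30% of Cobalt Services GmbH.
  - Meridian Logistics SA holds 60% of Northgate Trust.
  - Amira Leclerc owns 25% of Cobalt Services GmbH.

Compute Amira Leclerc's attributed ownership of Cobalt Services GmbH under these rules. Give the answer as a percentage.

Chain via Oakhollow Shipping BV → Meridian Logistics SA → Northgate Trust (R1): 65% × 30% × 60% × 30% = 3.51% of Cobalt Services GmbH.
Direct interest in Cobalt Services GmbH: 25%.
Aggregating (R2): 3.51% + 25% = 28.51%.

28.51%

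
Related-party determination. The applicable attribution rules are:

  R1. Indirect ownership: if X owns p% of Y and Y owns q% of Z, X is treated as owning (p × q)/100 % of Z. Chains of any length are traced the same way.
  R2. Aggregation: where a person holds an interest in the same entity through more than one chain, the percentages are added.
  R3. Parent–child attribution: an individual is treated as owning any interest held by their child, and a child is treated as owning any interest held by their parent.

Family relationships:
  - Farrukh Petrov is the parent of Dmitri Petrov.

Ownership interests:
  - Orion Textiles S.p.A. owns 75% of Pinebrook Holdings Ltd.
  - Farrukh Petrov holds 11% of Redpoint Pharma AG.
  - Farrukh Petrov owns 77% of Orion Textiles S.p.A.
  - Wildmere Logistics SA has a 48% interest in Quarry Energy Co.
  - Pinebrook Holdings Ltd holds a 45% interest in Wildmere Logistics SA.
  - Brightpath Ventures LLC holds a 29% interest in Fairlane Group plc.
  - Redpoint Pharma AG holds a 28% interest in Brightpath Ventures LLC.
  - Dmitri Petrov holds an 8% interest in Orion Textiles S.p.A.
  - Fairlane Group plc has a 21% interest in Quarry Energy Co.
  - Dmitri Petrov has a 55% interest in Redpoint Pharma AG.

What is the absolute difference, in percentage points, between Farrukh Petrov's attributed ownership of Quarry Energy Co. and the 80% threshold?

By parent–child attribution (R3), Farrukh Petrov is treated as also owning Dmitri Petrov's interest in Redpoint Pharma AG, giving 11% + 55% = 66%.
By parent–child attribution (R3), Farrukh Petrov is treated as also owning Dmitri Petrov's interest in Orion Textiles S.p.A, giving 77% + 8% = 85%.
Chain via Redpoint Pharma AG → Brightpath Ventures LLC → Fairlane Group plc (R1): 66% × 28% × 29% × 21% = 1.125432% of Quarry Energy Co.
Chain via Orion Textiles S.p.A. → Pinebrook Holdings Ltd → Wildmere Logistics SA (R1): 85% × 75% × 45% × 48% = 13.77% of Quarry Energy Co.
Aggregating (R2): 1.125432% + 13.77% = 14.895432%.
14.895432% falls short of the 80% threshold by 65.104568 percentage points.

65.104568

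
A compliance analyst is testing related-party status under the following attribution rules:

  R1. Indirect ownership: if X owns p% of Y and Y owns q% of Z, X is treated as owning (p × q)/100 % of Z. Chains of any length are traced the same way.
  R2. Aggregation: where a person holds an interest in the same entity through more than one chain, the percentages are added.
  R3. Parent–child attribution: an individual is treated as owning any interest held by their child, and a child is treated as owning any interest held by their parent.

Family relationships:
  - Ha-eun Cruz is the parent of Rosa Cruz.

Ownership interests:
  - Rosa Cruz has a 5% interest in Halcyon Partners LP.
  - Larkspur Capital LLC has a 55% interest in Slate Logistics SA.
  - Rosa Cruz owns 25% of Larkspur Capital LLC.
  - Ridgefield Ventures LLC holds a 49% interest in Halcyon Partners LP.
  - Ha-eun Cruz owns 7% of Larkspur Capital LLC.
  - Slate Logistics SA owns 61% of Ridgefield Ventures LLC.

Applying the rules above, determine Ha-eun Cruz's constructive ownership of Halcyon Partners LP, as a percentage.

By parent–child attribution (R3), Ha-eun Cruz is treated as also owning Rosa Cruz's interest in Larkspur Capital LLC, giving 7% + 25% = 32%.
By parent–child attribution (R3), Ha-eun Cruz is treated as owning Rosa Cruz's 5% interest in Halcyon Partners LP.
Chain via Larkspur Capital LLC → Slate Logistics SA → Ridgefield Ventures LLC (R1): 32% × 55% × 61% × 49% = 5.26064% of Halcyon Partners LP.
Direct interest in Halcyon Partners LP: 5%.
Aggregating (R2): 5.26064% + 5% = 10.26064%.

10.26064%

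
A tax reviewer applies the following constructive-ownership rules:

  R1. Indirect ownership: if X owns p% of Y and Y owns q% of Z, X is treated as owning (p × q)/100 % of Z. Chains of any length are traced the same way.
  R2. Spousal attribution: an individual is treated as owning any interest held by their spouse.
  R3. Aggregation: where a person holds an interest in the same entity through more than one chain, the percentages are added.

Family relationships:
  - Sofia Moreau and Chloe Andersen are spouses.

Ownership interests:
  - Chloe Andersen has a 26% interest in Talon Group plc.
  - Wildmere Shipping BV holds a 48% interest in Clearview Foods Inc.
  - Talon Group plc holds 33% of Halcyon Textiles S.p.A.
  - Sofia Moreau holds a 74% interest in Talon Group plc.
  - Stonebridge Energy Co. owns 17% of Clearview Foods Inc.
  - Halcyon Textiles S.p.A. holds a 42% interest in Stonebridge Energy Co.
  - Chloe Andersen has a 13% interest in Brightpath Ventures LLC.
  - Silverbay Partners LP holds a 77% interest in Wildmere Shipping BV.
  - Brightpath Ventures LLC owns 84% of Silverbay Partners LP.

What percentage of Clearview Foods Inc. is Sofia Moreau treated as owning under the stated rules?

By spousal attribution (R2), Sofia Moreau is treated as also owning Chloe Andersen's interest in Talon Group plc, giving 74% + 26% = 100%.
By spousal attribution (R2), Sofia Moreau is treated as owning Chloe Andersen's 13% interest in Brightpath Ventures LLC.
Chain via Talon Group plc → Halcyon Textiles S.p.A. → Stonebridge Energy Co. (R1): 100% × 33% × 42% × 17% = 2.3562% of Clearview Foods Inc.
Chain via Brightpath Ventures LLC → Silverbay Partners LP → Wildmere Shipping BV (R1): 13% × 84% × 77% × 48% = 4.036032% of Clearview Foods Inc.
Aggregating (R3): 2.3562% + 4.036032% = 6.392232%.

6.392232%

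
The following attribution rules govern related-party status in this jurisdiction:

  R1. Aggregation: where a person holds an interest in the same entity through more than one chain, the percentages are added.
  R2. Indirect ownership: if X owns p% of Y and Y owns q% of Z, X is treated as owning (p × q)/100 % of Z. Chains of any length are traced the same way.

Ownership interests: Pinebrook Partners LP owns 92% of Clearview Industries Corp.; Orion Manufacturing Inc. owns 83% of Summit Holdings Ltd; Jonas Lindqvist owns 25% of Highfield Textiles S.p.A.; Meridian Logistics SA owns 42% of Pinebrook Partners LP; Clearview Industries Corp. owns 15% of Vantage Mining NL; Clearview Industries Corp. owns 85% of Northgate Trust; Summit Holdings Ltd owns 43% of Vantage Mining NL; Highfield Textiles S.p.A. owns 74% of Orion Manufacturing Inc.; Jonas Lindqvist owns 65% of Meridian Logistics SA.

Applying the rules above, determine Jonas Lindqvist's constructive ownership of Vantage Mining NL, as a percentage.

10.37005%

Chain via Meridian Logistics SA → Pinebrook Partners LP → Clearview Industries Corp. (R2): 65% × 42% × 92% × 15% = 3.7674% of Vantage Mining NL.
Chain via Highfield Textiles S.p.A. → Orion Manufacturing Inc. → Summit Holdings Ltd (R2): 25% × 74% × 83% × 43% = 6.60265% of Vantage Mining NL.
Aggregating (R1): 3.7674% + 6.60265% = 10.37005%.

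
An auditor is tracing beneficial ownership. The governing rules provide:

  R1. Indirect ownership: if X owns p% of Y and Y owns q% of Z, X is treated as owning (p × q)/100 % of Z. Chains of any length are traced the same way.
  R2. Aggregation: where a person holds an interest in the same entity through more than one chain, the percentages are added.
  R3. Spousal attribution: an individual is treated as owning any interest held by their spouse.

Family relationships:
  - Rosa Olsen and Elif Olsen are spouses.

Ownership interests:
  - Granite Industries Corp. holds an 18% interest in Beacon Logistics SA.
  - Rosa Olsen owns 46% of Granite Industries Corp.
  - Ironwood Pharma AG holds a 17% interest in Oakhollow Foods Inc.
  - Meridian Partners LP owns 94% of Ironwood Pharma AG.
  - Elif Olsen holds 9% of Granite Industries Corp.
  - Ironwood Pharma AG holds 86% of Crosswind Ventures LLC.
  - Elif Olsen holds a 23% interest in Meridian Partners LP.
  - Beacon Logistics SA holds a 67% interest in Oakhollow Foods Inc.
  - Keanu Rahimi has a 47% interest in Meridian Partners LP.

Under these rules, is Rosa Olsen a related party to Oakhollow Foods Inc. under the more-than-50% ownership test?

By spousal attribution (R3), Rosa Olsen is treated as also owning Elif Olsen's interest in Granite Industries Corp, giving 46% + 9% = 55%.
By spousal attribution (R3), Rosa Olsen is treated as owning Elif Olsen's 23% interest in Meridian Partners LP.
Chain via Granite Industries Corp. → Beacon Logistics SA (R1): 55% × 18% × 67% = 6.633% of Oakhollow Foods Inc.
Chain via Meridian Partners LP → Ironwood Pharma AG (R1): 23% × 94% × 17% = 3.6754% of Oakhollow Foods Inc.
Aggregating (R2): 6.633% + 3.6754% = 10.3084%.
10.3084% does not exceed the 50% threshold, so Rosa is not a related party to Oakhollow Foods Inc.

No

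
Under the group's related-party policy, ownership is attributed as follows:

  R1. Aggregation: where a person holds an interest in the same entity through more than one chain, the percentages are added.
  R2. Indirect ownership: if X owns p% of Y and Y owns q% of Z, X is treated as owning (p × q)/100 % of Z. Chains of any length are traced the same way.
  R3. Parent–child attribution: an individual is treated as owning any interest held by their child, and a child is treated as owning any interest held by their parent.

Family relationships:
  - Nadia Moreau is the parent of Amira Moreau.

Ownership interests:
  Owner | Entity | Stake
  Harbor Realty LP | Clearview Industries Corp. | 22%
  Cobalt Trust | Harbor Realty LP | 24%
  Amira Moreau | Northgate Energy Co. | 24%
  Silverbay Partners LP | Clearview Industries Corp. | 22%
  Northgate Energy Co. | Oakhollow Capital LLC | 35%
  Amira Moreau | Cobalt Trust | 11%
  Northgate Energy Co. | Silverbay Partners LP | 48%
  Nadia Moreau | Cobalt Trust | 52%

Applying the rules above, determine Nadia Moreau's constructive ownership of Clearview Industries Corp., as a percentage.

5.8608%

By parent–child attribution (R3), Nadia Moreau is treated as also owning Amira Moreau's interest in Cobalt Trust, giving 52% + 11% = 63%.
By parent–child attribution (R3), Nadia Moreau is treated as owning Amira Moreau's 24% interest in Northgate Energy Co.
Chain via Cobalt Trust → Harbor Realty LP (R2): 63% × 24% × 22% = 3.3264% of Clearview Industries Corp.
Chain via Northgate Energy Co. → Silverbay Partners LP (R2): 24% × 48% × 22% = 2.5344% of Clearview Industries Corp.
Aggregating (R1): 3.3264% + 2.5344% = 5.8608%.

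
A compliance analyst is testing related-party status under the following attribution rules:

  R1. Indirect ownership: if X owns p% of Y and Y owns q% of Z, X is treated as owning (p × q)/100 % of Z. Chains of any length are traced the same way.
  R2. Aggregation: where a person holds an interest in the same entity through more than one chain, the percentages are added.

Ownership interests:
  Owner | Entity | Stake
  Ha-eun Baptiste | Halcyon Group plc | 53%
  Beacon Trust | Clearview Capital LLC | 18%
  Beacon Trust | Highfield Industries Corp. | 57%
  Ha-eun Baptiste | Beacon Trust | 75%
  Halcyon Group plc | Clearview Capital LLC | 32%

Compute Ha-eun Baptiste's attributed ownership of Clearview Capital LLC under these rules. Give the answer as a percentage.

30.46%

Chain via Halcyon Group plc (R1): 53% × 32% = 16.96% of Clearview Capital LLC.
Chain via Beacon Trust (R1): 75% × 18% = 13.5% of Clearview Capital LLC.
Aggregating (R2): 16.96% + 13.5% = 30.46%.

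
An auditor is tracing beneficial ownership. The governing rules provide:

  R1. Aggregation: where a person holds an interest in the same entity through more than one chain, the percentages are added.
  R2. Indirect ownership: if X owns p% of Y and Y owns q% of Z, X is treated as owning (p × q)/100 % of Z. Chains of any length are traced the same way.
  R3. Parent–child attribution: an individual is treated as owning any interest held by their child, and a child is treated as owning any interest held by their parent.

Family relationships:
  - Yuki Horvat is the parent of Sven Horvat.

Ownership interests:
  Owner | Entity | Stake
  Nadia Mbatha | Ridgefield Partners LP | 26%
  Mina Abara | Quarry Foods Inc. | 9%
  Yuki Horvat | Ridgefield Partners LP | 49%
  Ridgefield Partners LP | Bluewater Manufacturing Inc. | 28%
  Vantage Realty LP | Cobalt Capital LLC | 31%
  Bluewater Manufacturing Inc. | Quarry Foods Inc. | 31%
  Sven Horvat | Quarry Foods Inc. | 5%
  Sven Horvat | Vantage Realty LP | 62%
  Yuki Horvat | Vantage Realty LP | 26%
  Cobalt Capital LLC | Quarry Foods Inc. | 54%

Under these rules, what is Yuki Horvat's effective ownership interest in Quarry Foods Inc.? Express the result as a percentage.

By parent–child attribution (R3), Yuki Horvat is treated as also owning Sven Horvat's interest in Vantage Realty LP, giving 26% + 62% = 88%.
By parent–child attribution (R3), Yuki Horvat is treated as owning Sven Horvat's 5% interest in Quarry Foods Inc.
Chain via Vantage Realty LP → Cobalt Capital LLC (R2): 88% × 31% × 54% = 14.7312% of Quarry Foods Inc.
Chain via Ridgefield Partners LP → Bluewater Manufacturing Inc. (R2): 49% × 28% × 31% = 4.2532% of Quarry Foods Inc.
Direct interest in Quarry Foods Inc: 5%.
Aggregating (R1): 14.7312% + 4.2532% + 5% = 23.9844%.

23.9844%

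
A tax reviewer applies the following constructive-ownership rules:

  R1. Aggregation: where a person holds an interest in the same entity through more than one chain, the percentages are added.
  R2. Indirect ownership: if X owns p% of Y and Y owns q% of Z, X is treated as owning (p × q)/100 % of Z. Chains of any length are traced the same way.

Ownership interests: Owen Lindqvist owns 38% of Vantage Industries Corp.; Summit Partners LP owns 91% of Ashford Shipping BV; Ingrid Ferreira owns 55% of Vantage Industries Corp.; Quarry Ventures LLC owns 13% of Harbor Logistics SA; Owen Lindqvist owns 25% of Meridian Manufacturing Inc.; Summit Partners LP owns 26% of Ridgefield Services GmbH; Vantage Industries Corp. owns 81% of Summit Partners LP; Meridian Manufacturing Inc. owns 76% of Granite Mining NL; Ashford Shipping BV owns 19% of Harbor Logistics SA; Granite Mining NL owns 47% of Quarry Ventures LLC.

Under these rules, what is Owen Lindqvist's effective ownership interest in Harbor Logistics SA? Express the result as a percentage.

Chain via Vantage Industries Corp. → Summit Partners LP → Ashford Shipping BV (R2): 38% × 81% × 91% × 19% = 5.321862% of Harbor Logistics SA.
Chain via Meridian Manufacturing Inc. → Granite Mining NL → Quarry Ventures LLC (R2): 25% × 76% × 47% × 13% = 1.1609% of Harbor Logistics SA.
Aggregating (R1): 5.321862% + 1.1609% = 6.482762%.

6.482762%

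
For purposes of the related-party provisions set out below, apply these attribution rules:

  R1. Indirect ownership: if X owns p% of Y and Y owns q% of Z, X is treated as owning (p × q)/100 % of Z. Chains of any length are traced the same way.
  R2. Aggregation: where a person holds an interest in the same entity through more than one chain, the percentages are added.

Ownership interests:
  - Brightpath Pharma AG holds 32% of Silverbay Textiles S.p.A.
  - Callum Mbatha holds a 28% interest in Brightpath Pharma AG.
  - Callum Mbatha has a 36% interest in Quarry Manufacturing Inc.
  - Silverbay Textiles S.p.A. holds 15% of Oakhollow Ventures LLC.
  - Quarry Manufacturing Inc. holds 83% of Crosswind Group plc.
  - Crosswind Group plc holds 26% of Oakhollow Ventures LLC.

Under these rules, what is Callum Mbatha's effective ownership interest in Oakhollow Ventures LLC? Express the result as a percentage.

9.1128%

Chain via Quarry Manufacturing Inc. → Crosswind Group plc (R1): 36% × 83% × 26% = 7.7688% of Oakhollow Ventures LLC.
Chain via Brightpath Pharma AG → Silverbay Textiles S.p.A. (R1): 28% × 32% × 15% = 1.344% of Oakhollow Ventures LLC.
Aggregating (R2): 7.7688% + 1.344% = 9.1128%.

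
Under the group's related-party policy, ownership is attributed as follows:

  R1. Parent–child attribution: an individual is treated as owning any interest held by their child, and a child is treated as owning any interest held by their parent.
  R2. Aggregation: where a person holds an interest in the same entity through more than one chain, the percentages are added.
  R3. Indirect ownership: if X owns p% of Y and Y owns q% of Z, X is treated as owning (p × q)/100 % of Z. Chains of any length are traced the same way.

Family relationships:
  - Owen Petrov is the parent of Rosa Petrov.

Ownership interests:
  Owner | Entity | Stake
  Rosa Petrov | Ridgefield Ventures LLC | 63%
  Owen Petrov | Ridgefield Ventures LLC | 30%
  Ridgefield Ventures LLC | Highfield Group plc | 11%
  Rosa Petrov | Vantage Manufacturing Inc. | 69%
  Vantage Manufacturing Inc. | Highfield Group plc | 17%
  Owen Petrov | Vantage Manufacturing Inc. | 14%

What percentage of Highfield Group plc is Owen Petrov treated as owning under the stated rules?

By parent–child attribution (R1), Owen Petrov is treated as also owning Rosa Petrov's interest in Vantage Manufacturing Inc, giving 14% + 69% = 83%.
By parent–child attribution (R1), Owen Petrov is treated as also owning Rosa Petrov's interest in Ridgefield Ventures LLC, giving 30% + 63% = 93%.
Chain via Vantage Manufacturing Inc. (R3): 83% × 17% = 14.11% of Highfield Group plc.
Chain via Ridgefield Ventures LLC (R3): 93% × 11% = 10.23% of Highfield Group plc.
Aggregating (R2): 14.11% + 10.23% = 24.34%.

24.34%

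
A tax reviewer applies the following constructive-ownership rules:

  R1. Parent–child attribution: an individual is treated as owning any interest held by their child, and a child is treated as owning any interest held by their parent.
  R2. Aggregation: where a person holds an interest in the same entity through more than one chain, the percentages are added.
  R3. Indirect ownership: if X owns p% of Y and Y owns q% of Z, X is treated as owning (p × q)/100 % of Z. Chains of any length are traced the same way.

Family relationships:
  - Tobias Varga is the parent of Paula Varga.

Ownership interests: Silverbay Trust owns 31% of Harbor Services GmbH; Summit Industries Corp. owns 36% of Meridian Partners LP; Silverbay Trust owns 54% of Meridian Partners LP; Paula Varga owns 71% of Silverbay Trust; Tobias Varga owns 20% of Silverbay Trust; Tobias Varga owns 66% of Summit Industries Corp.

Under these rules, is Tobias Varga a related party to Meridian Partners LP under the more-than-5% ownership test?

Yes

By parent–child attribution (R1), Tobias Varga is treated as also owning Paula Varga's interest in Silverbay Trust, giving 20% + 71% = 91%.
Chain via Silverbay Trust (R3): 91% × 54% = 49.14% of Meridian Partners LP.
Chain via Summit Industries Corp. (R3): 66% × 36% = 23.76% of Meridian Partners LP.
Aggregating (R2): 49.14% + 23.76% = 72.9%.
72.9% exceeds the 5% threshold, so Tobias is a related party to Meridian Partners LP.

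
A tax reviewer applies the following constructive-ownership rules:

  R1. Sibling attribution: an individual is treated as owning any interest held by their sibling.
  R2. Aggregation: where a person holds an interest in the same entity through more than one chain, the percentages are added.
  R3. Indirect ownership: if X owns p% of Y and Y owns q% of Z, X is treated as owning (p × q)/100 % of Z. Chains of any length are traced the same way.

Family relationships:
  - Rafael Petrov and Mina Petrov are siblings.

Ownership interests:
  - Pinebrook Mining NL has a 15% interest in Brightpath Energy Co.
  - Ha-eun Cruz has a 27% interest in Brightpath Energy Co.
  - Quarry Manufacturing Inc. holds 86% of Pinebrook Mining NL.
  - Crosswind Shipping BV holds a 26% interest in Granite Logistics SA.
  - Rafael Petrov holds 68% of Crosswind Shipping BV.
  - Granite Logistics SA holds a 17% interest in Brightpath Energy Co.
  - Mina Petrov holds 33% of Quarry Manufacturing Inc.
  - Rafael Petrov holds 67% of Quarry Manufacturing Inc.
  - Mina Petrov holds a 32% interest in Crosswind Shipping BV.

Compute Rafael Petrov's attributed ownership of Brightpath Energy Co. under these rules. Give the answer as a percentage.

17.32%

By sibling attribution (R1), Rafael Petrov is treated as also owning Mina Petrov's interest in Crosswind Shipping BV, giving 68% + 32% = 100%.
By sibling attribution (R1), Rafael Petrov is treated as also owning Mina Petrov's interest in Quarry Manufacturing Inc, giving 67% + 33% = 100%.
Chain via Crosswind Shipping BV → Granite Logistics SA (R3): 100% × 26% × 17% = 4.42% of Brightpath Energy Co.
Chain via Quarry Manufacturing Inc. → Pinebrook Mining NL (R3): 100% × 86% × 15% = 12.9% of Brightpath Energy Co.
Aggregating (R2): 4.42% + 12.9% = 17.32%.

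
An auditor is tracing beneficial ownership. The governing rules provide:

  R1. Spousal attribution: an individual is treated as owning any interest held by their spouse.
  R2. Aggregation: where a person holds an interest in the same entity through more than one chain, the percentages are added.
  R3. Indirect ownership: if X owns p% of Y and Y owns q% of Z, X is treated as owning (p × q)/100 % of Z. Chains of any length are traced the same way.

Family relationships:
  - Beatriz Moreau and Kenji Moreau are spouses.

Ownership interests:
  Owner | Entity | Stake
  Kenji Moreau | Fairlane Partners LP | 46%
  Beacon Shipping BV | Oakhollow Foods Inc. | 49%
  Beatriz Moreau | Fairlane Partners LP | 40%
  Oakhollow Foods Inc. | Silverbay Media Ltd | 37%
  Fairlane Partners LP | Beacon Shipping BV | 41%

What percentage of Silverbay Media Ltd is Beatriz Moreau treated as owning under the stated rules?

By spousal attribution (R1), Beatriz Moreau is treated as also owning Kenji Moreau's interest in Fairlane Partners LP, giving 40% + 46% = 86%.
Chain via Fairlane Partners LP → Beacon Shipping BV → Oakhollow Foods Inc. (R3): 86% × 41% × 49% × 37% = 6.392638% of Silverbay Media Ltd.

6.392638%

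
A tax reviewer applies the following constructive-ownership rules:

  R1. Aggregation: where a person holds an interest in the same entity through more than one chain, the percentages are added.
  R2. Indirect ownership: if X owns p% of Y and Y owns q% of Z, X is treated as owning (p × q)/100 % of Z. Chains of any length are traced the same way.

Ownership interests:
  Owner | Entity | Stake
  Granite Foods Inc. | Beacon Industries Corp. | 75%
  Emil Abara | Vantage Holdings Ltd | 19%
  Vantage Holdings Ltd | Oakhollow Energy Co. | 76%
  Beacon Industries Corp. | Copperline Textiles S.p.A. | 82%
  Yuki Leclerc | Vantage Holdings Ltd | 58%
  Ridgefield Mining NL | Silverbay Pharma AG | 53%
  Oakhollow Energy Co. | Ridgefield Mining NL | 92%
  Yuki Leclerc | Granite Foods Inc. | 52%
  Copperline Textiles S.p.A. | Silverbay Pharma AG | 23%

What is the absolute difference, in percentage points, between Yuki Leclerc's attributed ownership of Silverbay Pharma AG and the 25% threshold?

3.848808

Chain via Granite Foods Inc. → Beacon Industries Corp. → Copperline Textiles S.p.A. (R2): 52% × 75% × 82% × 23% = 7.3554% of Silverbay Pharma AG.
Chain via Vantage Holdings Ltd → Oakhollow Energy Co. → Ridgefield Mining NL (R2): 58% × 76% × 92% × 53% = 21.493408% of Silverbay Pharma AG.
Aggregating (R1): 7.3554% + 21.493408% = 28.848808%.
28.848808% exceeds the 25% threshold by 3.848808 percentage points.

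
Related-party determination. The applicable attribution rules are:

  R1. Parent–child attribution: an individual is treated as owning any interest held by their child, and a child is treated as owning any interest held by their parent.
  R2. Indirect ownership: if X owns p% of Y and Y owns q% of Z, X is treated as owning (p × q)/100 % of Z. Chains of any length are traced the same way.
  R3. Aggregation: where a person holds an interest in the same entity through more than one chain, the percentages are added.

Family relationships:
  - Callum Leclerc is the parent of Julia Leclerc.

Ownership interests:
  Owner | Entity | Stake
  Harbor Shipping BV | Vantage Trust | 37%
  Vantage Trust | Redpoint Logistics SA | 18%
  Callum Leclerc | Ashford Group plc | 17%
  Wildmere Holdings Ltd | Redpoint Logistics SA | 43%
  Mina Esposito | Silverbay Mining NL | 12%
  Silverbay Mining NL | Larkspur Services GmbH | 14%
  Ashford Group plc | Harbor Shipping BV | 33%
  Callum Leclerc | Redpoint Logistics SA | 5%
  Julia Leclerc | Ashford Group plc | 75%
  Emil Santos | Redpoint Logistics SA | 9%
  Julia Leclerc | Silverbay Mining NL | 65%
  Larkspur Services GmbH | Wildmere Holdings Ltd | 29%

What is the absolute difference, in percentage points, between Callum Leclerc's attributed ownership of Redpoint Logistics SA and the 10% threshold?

1.843254

By parent–child attribution (R1), Callum Leclerc is treated as also owning Julia Leclerc's interest in Ashford Group plc, giving 17% + 75% = 92%.
By parent–child attribution (R1), Callum Leclerc is treated as owning Julia Leclerc's 65% interest in Silverbay Mining NL.
Chain via Ashford Group plc → Harbor Shipping BV → Vantage Trust (R2): 92% × 33% × 37% × 18% = 2.021976% of Redpoint Logistics SA.
Direct interest in Redpoint Logistics SA: 5%.
Chain via Silverbay Mining NL → Larkspur Services GmbH → Wildmere Holdings Ltd (R2): 65% × 14% × 29% × 43% = 1.13477% of Redpoint Logistics SA.
Aggregating (R3): 2.021976% + 5% + 1.13477% = 8.156746%.
8.156746% falls short of the 10% threshold by 1.843254 percentage points.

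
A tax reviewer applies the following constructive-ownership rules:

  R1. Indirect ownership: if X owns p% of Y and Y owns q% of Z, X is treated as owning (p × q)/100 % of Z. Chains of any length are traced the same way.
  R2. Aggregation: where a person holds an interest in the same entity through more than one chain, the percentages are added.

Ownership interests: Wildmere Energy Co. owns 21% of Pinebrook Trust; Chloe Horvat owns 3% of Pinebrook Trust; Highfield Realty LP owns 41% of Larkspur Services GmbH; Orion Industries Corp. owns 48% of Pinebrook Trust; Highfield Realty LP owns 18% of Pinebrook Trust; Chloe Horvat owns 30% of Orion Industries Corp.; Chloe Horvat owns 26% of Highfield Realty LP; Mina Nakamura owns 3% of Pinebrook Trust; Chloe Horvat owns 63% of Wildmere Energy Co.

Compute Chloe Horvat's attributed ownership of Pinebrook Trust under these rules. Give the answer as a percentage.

Chain via Orion Industries Corp. (R1): 30% × 48% = 14.4% of Pinebrook Trust.
Chain via Wildmere Energy Co. (R1): 63% × 21% = 13.23% of Pinebrook Trust.
Chain via Highfield Realty LP (R1): 26% × 18% = 4.68% of Pinebrook Trust.
Direct interest in Pinebrook Trust: 3%.
Aggregating (R2): 14.4% + 13.23% + 4.68% + 3% = 35.31%.

35.31%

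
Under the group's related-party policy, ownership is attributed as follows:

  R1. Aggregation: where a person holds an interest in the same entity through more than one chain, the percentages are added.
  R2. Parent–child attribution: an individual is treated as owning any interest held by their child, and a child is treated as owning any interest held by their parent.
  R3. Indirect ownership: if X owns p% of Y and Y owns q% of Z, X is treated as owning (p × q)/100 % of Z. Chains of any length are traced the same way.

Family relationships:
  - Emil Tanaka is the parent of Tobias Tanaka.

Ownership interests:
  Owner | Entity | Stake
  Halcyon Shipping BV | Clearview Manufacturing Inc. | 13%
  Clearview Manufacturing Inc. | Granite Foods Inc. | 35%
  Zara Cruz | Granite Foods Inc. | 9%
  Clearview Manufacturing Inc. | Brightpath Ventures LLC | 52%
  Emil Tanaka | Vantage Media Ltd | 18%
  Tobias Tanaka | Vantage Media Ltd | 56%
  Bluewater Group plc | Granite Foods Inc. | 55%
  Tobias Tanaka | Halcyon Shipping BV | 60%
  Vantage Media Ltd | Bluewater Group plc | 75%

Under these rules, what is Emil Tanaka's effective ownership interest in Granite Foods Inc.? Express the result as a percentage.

33.255%

By parent–child attribution (R2), Emil Tanaka is treated as also owning Tobias Tanaka's interest in Vantage Media Ltd, giving 18% + 56% = 74%.
By parent–child attribution (R2), Emil Tanaka is treated as owning Tobias Tanaka's 60% interest in Halcyon Shipping BV.
Chain via Vantage Media Ltd → Bluewater Group plc (R3): 74% × 75% × 55% = 30.525% of Granite Foods Inc.
Chain via Halcyon Shipping BV → Clearview Manufacturing Inc. (R3): 60% × 13% × 35% = 2.73% of Granite Foods Inc.
Aggregating (R1): 30.525% + 2.73% = 33.255%.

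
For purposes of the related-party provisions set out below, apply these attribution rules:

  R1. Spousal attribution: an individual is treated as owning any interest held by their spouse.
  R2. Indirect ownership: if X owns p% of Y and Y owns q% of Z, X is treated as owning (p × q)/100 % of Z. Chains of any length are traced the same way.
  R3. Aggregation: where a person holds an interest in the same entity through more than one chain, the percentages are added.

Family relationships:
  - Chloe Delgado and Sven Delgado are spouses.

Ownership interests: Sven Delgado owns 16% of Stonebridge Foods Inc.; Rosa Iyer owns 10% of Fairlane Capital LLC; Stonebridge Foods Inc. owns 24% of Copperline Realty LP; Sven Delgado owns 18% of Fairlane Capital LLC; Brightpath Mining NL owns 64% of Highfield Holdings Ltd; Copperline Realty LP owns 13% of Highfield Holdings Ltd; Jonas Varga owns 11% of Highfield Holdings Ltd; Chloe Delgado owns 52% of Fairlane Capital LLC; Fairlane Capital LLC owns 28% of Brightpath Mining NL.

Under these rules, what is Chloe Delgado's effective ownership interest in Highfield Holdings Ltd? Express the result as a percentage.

13.0432%

By spousal attribution (R1), Chloe Delgado is treated as also owning Sven Delgado's interest in Fairlane Capital LLC, giving 52% + 18% = 70%.
By spousal attribution (R1), Chloe Delgado is treated as owning Sven Delgado's 16% interest in Stonebridge Foods Inc.
Chain via Fairlane Capital LLC → Brightpath Mining NL (R2): 70% × 28% × 64% = 12.544% of Highfield Holdings Ltd.
Chain via Stonebridge Foods Inc. → Copperline Realty LP (R2): 16% × 24% × 13% = 0.4992% of Highfield Holdings Ltd.
Aggregating (R3): 12.544% + 0.4992% = 13.0432%.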